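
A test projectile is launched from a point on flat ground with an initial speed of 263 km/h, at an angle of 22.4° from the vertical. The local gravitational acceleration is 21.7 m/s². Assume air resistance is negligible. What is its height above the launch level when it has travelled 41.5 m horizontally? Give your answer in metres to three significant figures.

Convert: 263 km/h = 263/3.6 = 73.06 m/s.
Components: vₓ = 73.06 sin 22.4° = 27.84 m/s, v_y0 = 73.06 cos 22.4° = 67.54 m/s.
x = vₓ t ⇒ t = 41.5/27.84 = 1.491 s.
Height: y = v_y0 t − ½ g t² = 67.54 × 1.491 − 10.85 × 1.491² = 100.7 − 24.11 = 76.58 m.

76.6 m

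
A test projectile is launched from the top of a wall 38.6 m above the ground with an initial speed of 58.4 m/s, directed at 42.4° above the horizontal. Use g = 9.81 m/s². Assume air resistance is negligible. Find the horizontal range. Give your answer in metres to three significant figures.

Horizontal component vₓ = 58.40 cos 42.4° = 43.13 m/s; vertical v_y0 = 58.40 sin 42.4° = 39.38 m/s.
Vertical motion (up positive, ground at y = 0): 4.905 t² − (39.38) t − 38.6 = 0, so t = (39.38 + √(39.38² + 2·9.81·38.6)) / 9.81 = (39.38 + 48.04) / 9.81 = 8.911 s.
Horizontal distance: R = vₓ t = 43.13 × 8.911 = 384.3 m.

384 m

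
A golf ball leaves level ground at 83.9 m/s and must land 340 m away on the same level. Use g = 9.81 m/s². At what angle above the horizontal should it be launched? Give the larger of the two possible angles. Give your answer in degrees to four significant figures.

75.86°

From R = (v₀²/g) sin 2θ: sin 2θ = 9.81 × 340 / 7039.2 = 0.4738.
2θ = 28.28° or 180° − 28.28° = 151.7°, so θ = 14.14° or 75.86°.
The larger angle is 75.86°.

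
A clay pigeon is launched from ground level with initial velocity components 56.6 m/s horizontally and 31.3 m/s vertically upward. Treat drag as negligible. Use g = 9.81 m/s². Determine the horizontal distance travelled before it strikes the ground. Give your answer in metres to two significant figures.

360 m

Time aloft: T = 2 v_y0 / g = 2 × 31.30 / 9.81 = 6.381 s.
Horizontal distance R = vₓ T = 56.60 × 6.381 = 361.2 m.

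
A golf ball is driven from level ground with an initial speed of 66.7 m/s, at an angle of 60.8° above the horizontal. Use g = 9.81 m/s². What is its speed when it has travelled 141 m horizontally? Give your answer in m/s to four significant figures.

Horizontal component vₓ = 66.70 cos 60.8° = 32.54 m/s; vertical v_y0 = 66.70 sin 60.8° = 58.22 m/s.
x = vₓ t ⇒ t = 141/32.54 = 4.333 s.
Vertical velocity there: v_y = v_y0 − g t = 58.22 − 9.81 × 4.333 = 15.72 m/s.
Speed: √(vₓ² + v_y²) = √(32.54² + 15.72²) = 36.14 m/s.

36.14 m/s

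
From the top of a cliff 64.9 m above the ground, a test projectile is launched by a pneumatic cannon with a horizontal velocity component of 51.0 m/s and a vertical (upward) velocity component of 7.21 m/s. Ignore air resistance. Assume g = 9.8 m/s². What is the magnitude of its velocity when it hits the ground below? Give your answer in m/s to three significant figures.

Vertical motion (up positive, ground at y = 0): 4.900 t² − (7.210) t − 64.9 = 0, so t = (7.210 + √(7.210² + 2·9.80·64.9)) / 9.80 = (7.210 + 36.39) / 9.80 = 4.449 s.
Vertical velocity at impact: v_y = v_y0 − g t = 7.210 − 9.80 × 4.449 = −36.39 m/s.
Speed: |v| = √(vₓ² + v_y²) = √(51.00² + 36.39²) = 62.65 m/s.

62.7 m/s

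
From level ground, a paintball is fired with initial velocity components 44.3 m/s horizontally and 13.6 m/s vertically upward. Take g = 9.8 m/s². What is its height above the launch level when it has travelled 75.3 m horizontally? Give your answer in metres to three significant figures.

Time to reach x = 75.3 m: t = x/vₓ = 75.3/44.30 = 1.700 s.
Height: y = v_y0 t − ½ g t² = 13.60 × 1.700 − 4.900 × 1.700² = 23.12 − 14.16 = 8.960 m.

8.96 m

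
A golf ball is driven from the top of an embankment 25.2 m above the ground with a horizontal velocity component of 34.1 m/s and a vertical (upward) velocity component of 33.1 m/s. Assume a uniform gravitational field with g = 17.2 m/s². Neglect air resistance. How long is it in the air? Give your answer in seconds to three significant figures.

4.50 s

Vertical motion (up positive, ground at y = 0): 8.600 t² − (33.10) t − 25.2 = 0, so t = (33.10 + √(33.10² + 2·17.2·25.2)) / 17.2 = (33.10 + 44.30) / 17.2 = 4.500 s.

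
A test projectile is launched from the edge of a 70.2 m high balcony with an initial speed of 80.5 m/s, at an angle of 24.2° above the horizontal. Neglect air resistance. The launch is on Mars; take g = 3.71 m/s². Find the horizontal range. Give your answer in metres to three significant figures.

Horizontal component vₓ = 80.50 cos 24.2° = 73.43 m/s; vertical v_y0 = 80.50 sin 24.2° = 33.00 m/s.
With up positive and y = 0 at the ground: y(t) = 70.2 + (33.00) t − 1.855 t². Setting y = 0 and taking the positive root: t = [33.00 + √(33.00² + 2·3.71·70.2)] / 3.71 = (33.00 + 40.12) / 3.71 = 19.71 s.
Horizontal distance: R = vₓ t = 73.43 × 19.71 = 1447 m.

1450 m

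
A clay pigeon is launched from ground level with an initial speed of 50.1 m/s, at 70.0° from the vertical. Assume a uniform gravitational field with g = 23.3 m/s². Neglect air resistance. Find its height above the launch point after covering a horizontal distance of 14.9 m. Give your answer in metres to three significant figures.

4.26 m

Resolve: vₓ = 50.10 sin 70.0° = 47.08 m/s and v_y0 = 50.10 cos 70.0° = 17.14 m/s.
x = vₓ t ⇒ t = 14.9/47.08 = 0.3165 s.
Height: y = v_y0 t − ½ g t² = 17.14 × 0.3165 − 11.65 × 0.3165² = 5.423 − 1.167 = 4.256 m.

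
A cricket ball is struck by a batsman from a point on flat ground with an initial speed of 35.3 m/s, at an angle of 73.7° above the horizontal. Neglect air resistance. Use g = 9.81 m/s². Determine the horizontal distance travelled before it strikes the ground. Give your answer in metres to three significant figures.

Horizontal component vₓ = 35.30 cos 73.7° = 9.908 m/s; vertical v_y0 = 35.30 sin 73.7° = 33.88 m/s.
Flight time T = 2 v_y0 / g = 6.907 s.
Horizontal distance R = vₓ T = 9.908 × 6.907 = 68.44 m.

68.4 m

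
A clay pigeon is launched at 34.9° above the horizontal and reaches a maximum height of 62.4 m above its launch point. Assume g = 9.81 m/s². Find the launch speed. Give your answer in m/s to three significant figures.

61.2 m/s

At the peak v_y = 0, so v_y0 = √(2gH) = √(2 × 9.81 × 62.4) = 34.99 m/s.
v_y0 = v₀ sin θ ⇒ v₀ = 34.99 / sin 34.9° = 61.16 m/s.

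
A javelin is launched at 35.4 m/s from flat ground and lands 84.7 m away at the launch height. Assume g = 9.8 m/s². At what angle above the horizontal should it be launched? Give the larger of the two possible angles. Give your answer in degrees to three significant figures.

Level-ground range R = v₀² sin(2θ)/g ⇒ sin(2θ) = gR/v₀² = 9.80 × 84.7 / 35.4² = 0.6624.
2θ = 41.48° or 180° − 41.48° = 138.5°, so θ = 20.74° or 69.26°.
The larger angle is 69.26°.

69.3°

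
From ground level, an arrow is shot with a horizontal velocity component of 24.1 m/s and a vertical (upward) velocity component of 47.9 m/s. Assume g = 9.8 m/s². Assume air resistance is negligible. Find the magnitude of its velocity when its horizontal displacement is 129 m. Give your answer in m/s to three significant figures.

Time to reach x = 129 m: t = x/vₓ = 129/24.10 = 5.353 s.
Vertical velocity there: v_y = v_y0 − g t = 47.90 − 9.80 × 5.353 = −4.556 m/s.
Speed: √(vₓ² + v_y²) = √(24.10² + 4.556²) = 24.53 m/s.

24.5 m/s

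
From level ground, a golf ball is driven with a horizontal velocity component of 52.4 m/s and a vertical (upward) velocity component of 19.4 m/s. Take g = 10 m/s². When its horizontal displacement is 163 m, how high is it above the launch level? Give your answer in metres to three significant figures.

At x = 163 m, t = x/vₓ = 163/52.40 = 3.111 s.
Height: y = v_y0 t − ½ g t² = 19.40 × 3.111 − 5.000 × 3.111² = 60.35 − 48.38 = 11.97 m.

12.0 m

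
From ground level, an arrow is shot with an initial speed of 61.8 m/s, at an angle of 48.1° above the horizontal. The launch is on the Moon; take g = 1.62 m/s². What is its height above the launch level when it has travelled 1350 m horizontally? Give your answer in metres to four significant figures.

638.0 m

Resolve: vₓ = 61.80 cos 48.1° = 41.27 m/s and v_y0 = 61.80 sin 48.1° = 46.00 m/s.
x = vₓ t ⇒ t = 1350/41.27 = 32.71 s.
Height: y = v_y0 t − ½ g t² = 46.00 × 32.71 − 0.8100 × 32.71² = 1505 − 866.6 = 638.0 m.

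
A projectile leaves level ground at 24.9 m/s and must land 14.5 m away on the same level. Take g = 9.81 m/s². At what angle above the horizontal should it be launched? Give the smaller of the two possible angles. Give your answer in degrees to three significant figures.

6.63°

From R = (v₀²/g) sin 2θ: sin 2θ = 9.81 × 14.5 / 620.01 = 0.2294.
2θ = 13.26° or 180° − 13.26° = 166.7°, so θ = 6.632° or 83.37°.
The smaller angle is 6.632°.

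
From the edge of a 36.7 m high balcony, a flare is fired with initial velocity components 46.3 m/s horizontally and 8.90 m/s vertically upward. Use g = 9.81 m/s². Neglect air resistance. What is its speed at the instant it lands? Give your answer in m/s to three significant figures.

54.2 m/s

Vertical motion (up positive, ground at y = 0): 4.905 t² − (8.900) t − 36.7 = 0, so t = (8.900 + √(8.900² + 2·9.81·36.7)) / 9.81 = (8.900 + 28.27) / 9.81 = 3.789 s.
Vertical velocity at impact: v_y = v_y0 − g t = 8.900 − 9.81 × 3.789 = −28.27 m/s.
Speed: |v| = √(vₓ² + v_y²) = √(46.30² + 28.27²) = 54.25 m/s.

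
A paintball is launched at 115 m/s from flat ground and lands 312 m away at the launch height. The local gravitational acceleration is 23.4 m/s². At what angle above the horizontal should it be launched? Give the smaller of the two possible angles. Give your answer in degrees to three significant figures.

From R = (v₀²/g) sin 2θ: sin 2θ = 23.4 × 312 / 13225 = 0.5520.
2θ = 33.51° or 180° − 33.51° = 146.5°, so θ = 16.75° or 73.25°.
The smaller angle is 16.75°.

16.8°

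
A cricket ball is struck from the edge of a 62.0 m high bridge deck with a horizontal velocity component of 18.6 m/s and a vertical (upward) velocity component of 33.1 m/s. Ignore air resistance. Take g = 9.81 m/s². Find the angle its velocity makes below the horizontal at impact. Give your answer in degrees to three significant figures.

68.9°

Vertical motion (up positive, ground at y = 0): 4.905 t² − (33.10) t − 62.0 = 0, so t = (33.10 + √(33.10² + 2·9.81·62.0)) / 9.81 = (33.10 + 48.08) / 9.81 = 8.276 s.
At impact: v_y = v_y0 − g t = −48.08 m/s; vₓ = 18.60 m/s.
Angle below horizontal: arctan(|v_y|/vₓ) = arctan(48.08/18.60) = 68.85°.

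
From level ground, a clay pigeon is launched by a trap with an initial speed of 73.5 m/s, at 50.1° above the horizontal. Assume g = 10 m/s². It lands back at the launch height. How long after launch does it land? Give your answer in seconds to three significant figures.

vₓ = 73.50 cos 50.1° = 47.15 m/s; v_y0 = 73.50 sin 50.1° = 56.39 m/s.
Time of flight on level ground: T = 2 v_y0 / g = 2 × 56.39 / 10.0 = 11.28 s.

11.3 s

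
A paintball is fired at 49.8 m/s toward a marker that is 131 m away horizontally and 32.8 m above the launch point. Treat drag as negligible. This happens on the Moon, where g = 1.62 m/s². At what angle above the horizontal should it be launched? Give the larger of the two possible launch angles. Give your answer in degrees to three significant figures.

87.5°

Trajectory: y = x tanθ − g x² (1 + tan²θ)/(2v₀²). With x = 131, y = 32.8, v₀ = 49.8, g = 1.62:
5.605 tan²θ − 131 tanθ + (38.40) = 0.
tanθ = [131 ± √(131² − 4 × 5.605 × (38.40))] / (2 × 5.605) = (131 ± 127.7) / 11.21, giving tanθ = 0.2969 or 23.08.
θ = 16.54° or 87.52°; the larger is 87.52°.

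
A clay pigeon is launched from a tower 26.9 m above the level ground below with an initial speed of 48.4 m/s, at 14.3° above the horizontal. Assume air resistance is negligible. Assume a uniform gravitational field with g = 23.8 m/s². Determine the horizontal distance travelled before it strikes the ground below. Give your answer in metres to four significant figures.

97.90 m

vₓ = 48.40 cos 14.3° = 46.90 m/s; v_y0 = 48.40 sin 14.3° = 11.95 m/s.
Vertical motion (up positive, ground at y = 0): 11.90 t² − (11.95) t − 26.9 = 0, so t = (11.95 + √(11.95² + 2·23.8·26.9)) / 23.8 = (11.95 + 37.73) / 23.8 = 2.087 s.
Horizontal distance: R = vₓ t = 46.90 × 2.087 = 97.90 m.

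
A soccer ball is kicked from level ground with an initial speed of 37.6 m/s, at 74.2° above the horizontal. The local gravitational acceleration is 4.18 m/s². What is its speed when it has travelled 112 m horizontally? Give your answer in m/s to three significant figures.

Horizontal component vₓ = 37.60 cos 74.2° = 10.24 m/s; vertical v_y0 = 37.60 sin 74.2° = 36.18 m/s.
x = vₓ t ⇒ t = 112/10.24 = 10.94 s.
Vertical velocity there: v_y = v_y0 − g t = 36.18 − 4.18 × 10.94 = −9.549 m/s.
Speed: √(vₓ² + v_y²) = √(10.24² + 9.549²) = 14.00 m/s.

14.0 m/s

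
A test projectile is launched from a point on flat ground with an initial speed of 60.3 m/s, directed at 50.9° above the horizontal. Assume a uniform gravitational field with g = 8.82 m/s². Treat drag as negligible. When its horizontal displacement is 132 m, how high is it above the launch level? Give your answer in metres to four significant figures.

109.3 m

Resolve: vₓ = 60.30 cos 50.9° = 38.03 m/s and v_y0 = 60.30 sin 50.9° = 46.80 m/s.
At x = 132 m, t = x/vₓ = 132/38.03 = 3.471 s.
Height: y = v_y0 t − ½ g t² = 46.80 × 3.471 − 4.410 × 3.471² = 162.4 − 53.13 = 109.3 m.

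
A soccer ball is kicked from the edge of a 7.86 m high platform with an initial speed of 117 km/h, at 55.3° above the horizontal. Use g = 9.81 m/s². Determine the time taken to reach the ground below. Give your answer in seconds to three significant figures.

5.73 s

Convert: 117 km/h = 117/3.6 = 32.50 m/s.
Resolve: vₓ = 32.50 cos 55.3° = 18.50 m/s and v_y0 = 32.50 sin 55.3° = 26.72 m/s.
The projectile lands when y = 7.86 + (26.72) t − ½·9.81·t² = 0. Positive root: t = (26.72 + √(26.72² + 2·9.81·7.86)) / 9.81 = (26.72 + 29.46) / 9.81 = 5.727 s.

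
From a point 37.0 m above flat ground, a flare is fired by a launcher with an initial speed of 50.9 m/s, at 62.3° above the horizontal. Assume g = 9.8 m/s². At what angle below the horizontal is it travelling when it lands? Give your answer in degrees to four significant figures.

65.74°

Horizontal component vₓ = 50.90 cos 62.3° = 23.66 m/s; vertical v_y0 = 50.90 sin 62.3° = 45.07 m/s.
Vertical motion (up positive, ground at y = 0): 4.900 t² − (45.07) t − 37.0 = 0, so t = (45.07 + √(45.07² + 2·9.80·37.0)) / 9.80 = (45.07 + 52.50) / 9.80 = 9.956 s.
At impact: v_y = v_y0 − g t = −52.50 m/s; vₓ = 23.66 m/s.
Angle below horizontal: arctan(|v_y|/vₓ) = arctan(52.50/23.66) = 65.74°.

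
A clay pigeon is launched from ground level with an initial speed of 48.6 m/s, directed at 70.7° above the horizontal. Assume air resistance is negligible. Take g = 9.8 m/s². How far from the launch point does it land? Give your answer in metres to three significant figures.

Components: vₓ = 48.60 cos 70.7° = 16.06 m/s, v_y0 = 48.60 sin 70.7° = 45.87 m/s.
Flight time T = 2 v_y0 / g = 9.361 s.
Range: R = vₓ T = 16.06 × 9.361 = 150.4 m.

150 m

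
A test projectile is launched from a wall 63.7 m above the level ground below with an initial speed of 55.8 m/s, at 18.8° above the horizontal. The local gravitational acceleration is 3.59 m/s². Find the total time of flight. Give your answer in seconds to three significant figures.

12.8 s

Horizontal component vₓ = 55.80 cos 18.8° = 52.82 m/s; vertical v_y0 = 55.80 sin 18.8° = 17.98 m/s.
With up positive and y = 0 at the ground: y(t) = 63.7 + (17.98) t − 1.795 t². Setting y = 0 and taking the positive root: t = [17.98 + √(17.98² + 2·3.59·63.7)] / 3.59 = (17.98 + 27.94) / 3.59 = 12.79 s.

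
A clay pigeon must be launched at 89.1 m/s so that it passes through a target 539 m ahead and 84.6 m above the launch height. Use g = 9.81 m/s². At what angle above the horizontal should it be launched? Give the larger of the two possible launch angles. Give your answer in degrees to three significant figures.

Trajectory: y = x tanθ − g x² (1 + tan²θ)/(2v₀²). With x = 539, y = 84.6, v₀ = 89.1, g = 9.81:
179.5 tan²θ − 539 tanθ + (264.1) = 0.
tanθ = [539 ± √(539² − 4 × 179.5 × (264.1))] / (2 × 179.5) = (539 ± 317.6) / 359.0, giving tanθ = 0.6166 or 2.386.
θ = 31.66° or 67.26°; the larger is 67.26°.

67.3°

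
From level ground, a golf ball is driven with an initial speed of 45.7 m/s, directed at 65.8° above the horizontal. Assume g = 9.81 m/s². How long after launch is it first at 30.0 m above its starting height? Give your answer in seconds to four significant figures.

vₓ = 45.70 cos 65.8° = 18.73 m/s; v_y0 = 45.70 sin 65.8° = 41.68 m/s.
Height y(t) = 41.68 t − 4.905 t² = 30.0 gives 4.905 t² − 41.68 t + 30.0 = 0.
t = [41.68 ± √(41.68² − 2·9.81·30.0)] / 9.81 = (41.68 ± 33.90) / 9.81, so t = 0.7939 s or t = 7.704 s.
The first (ascending) time is 0.7939 s.

0.7939 s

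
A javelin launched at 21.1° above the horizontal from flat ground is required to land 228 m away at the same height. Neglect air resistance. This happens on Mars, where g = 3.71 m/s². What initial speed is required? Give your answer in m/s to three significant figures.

On level ground R = v₀² sin 2θ / g ⇒ v₀ = √(gR / sin 2θ).
v₀ = √(3.71 × 228 / sin 42.20°) = √(845.9 / 0.6717) = √1259.3 = 35.49 m/s.

35.5 m/s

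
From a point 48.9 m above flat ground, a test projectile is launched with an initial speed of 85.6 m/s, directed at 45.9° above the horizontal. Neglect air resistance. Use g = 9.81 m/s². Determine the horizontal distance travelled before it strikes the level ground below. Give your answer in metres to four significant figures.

vₓ = 85.60 cos 45.9° = 59.57 m/s; v_y0 = 85.60 sin 45.9° = 61.47 m/s.
The projectile lands when y = 48.9 + (61.47) t − ½·9.81·t² = 0. Positive root: t = (61.47 + √(61.47² + 2·9.81·48.9)) / 9.81 = (61.47 + 68.83) / 9.81 = 13.28 s.
Horizontal distance: R = vₓ t = 59.57 × 13.28 = 791.3 m.

791.3 m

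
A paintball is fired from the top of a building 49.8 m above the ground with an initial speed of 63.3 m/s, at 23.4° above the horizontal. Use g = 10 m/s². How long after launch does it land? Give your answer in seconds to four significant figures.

6.549 s

Horizontal component vₓ = 63.30 cos 23.4° = 58.09 m/s; vertical v_y0 = 63.30 sin 23.4° = 25.14 m/s.
Vertical motion (up positive, ground at y = 0): 5.000 t² − (25.14) t − 49.8 = 0, so t = (25.14 + √(25.14² + 2·10.0·49.8)) / 10.0 = (25.14 + 40.35) / 10.0 = 6.549 s.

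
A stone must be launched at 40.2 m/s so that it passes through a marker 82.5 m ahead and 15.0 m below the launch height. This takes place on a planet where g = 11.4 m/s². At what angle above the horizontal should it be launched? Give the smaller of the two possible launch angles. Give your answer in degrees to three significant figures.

6.44°

Trajectory: y = x tanθ − g x² (1 + tan²θ)/(2v₀²). With x = 82.5, y = −15.0, v₀ = 40.2, g = 11.4:
24.01 tan²θ − 82.5 tanθ + (9.007) = 0.
tanθ = [82.5 ± √(82.5² − 4 × 24.01 × (9.007))] / (2 × 24.01) = (82.5 ± 77.08) / 48.01, giving tanθ = 0.1129 or 3.324.
θ = 6.440° or 73.25°; the smaller is 6.440°.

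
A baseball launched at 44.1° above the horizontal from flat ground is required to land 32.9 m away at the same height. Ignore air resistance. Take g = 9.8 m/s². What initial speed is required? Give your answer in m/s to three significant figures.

Level-ground range: R = v₀² sin(2θ)/g, so v₀ = √(gR / sin 2θ).
v₀ = √(9.80 × 32.9 / sin 88.20°) = √(322.4 / 0.9995) = √322.58 = 17.96 m/s.

18.0 m/s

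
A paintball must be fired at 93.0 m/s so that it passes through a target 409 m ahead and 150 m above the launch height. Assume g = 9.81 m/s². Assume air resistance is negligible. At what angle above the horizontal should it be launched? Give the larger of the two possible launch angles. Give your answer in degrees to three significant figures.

Trajectory: y = x tanθ − g x² (1 + tan²θ)/(2v₀²). With x = 409, y = 150, v₀ = 93.0, g = 9.81:
94.87 tan²θ − 409 tanθ + (244.9) = 0.
tanθ = [409 ± √(409² − 4 × 94.87 × (244.9))] / (2 × 94.87) = (409 ± 272.7) / 189.7, giving tanθ = 0.7184 or 3.593.
θ = 35.69° or 74.45°; the larger is 74.45°.

74.4°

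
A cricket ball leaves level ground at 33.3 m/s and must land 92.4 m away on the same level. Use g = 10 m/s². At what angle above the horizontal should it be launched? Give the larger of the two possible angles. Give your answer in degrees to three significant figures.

Level-ground range R = v₀² sin(2θ)/g ⇒ sin(2θ) = gR/v₀² = 10.0 × 92.4 / 33.3² = 0.8333.
2θ = 56.44° or 180° − 56.44° = 123.6°, so θ = 28.22° or 61.78°.
The larger angle is 61.78°.

61.8°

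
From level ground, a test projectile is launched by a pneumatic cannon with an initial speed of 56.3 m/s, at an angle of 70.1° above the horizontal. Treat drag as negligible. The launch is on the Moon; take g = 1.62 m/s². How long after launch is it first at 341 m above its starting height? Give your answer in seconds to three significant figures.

7.24 s

Resolve: vₓ = 56.30 cos 70.1° = 19.16 m/s and v_y0 = 56.30 sin 70.1° = 52.94 m/s.
Set y = v_y0 t − ½ g t² = 341: 0.8100 t² − 52.94 t + 341 = 0.
Quadratic formula: t = (52.94 ± √1697.6) / 1.62 = (52.94 ± 41.20) / 1.62 → t = 7.245 s or 58.11 s.
The first (ascending) time is 7.245 s.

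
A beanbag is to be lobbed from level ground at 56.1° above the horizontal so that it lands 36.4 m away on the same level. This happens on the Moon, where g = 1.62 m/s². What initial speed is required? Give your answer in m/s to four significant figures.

From R = (v₀² / g) sin 2θ: v₀ = √(gR / sin 2θ).
v₀ = √(1.62 × 36.4 / sin 112.2°) = √(58.97 / 0.9259) = √63.689 = 7.981 m/s.

7.981 m/s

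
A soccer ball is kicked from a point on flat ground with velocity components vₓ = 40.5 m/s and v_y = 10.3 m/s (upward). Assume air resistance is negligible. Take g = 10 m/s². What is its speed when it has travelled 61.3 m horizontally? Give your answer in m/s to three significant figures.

At x = 61.3 m, t = x/vₓ = 61.3/40.50 = 1.514 s.
Vertical velocity there: v_y = v_y0 − g t = 10.30 − 10.0 × 1.514 = −4.836 m/s.
Speed: √(vₓ² + v_y²) = √(40.50² + 4.836²) = 40.79 m/s.

40.8 m/s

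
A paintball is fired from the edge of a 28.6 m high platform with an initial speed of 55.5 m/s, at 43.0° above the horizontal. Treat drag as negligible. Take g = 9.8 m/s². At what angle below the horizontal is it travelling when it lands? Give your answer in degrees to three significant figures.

Horizontal component vₓ = 55.50 cos 43.0° = 40.59 m/s; vertical v_y0 = 55.50 sin 43.0° = 37.85 m/s.
Vertical motion (up positive, ground at y = 0): 4.900 t² − (37.85) t − 28.6 = 0, so t = (37.85 + √(37.85² + 2·9.80·28.6)) / 9.80 = (37.85 + 44.65) / 9.80 = 8.418 s.
At impact: v_y = v_y0 − g t = −44.65 m/s; vₓ = 40.59 m/s.
Angle below horizontal: arctan(|v_y|/vₓ) = arctan(44.65/40.59) = 47.72°.

47.7°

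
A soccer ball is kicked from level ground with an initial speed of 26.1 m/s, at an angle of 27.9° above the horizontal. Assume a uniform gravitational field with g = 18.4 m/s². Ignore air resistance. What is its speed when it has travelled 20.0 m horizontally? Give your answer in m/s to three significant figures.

vₓ = 26.10 cos 27.9° = 23.07 m/s; v_y0 = 26.10 sin 27.9° = 12.21 m/s.
At x = 20.0 m, t = x/vₓ = 20.0/23.07 = 0.8671 s.
Vertical velocity there: v_y = v_y0 − g t = 12.21 − 18.4 × 0.8671 = −3.741 m/s.
Speed: √(vₓ² + v_y²) = √(23.07² + 3.741²) = 23.37 m/s.

23.4 m/s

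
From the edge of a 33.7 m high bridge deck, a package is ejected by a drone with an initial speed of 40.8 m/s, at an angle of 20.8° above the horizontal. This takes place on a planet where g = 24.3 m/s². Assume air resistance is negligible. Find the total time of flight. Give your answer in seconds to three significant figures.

2.37 s

Horizontal component vₓ = 40.80 cos 20.8° = 38.14 m/s; vertical v_y0 = 40.80 sin 20.8° = 14.49 m/s.
The projectile lands when y = 33.7 + (14.49) t − ½·24.3·t² = 0. Positive root: t = (14.49 + √(14.49² + 2·24.3·33.7)) / 24.3 = (14.49 + 42.99) / 24.3 = 2.365 s.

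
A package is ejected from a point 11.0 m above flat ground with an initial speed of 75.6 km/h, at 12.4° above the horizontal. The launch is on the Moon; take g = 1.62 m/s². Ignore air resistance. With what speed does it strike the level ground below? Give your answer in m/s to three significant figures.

Convert: 75.6 km/h = 75.6/3.6 = 21.00 m/s.
Components: vₓ = 21.00 cos 12.4° = 20.51 m/s, v_y0 = 21.00 sin 12.4° = 4.509 m/s.
The projectile lands when y = 11.0 + (4.509) t − ½·1.62·t² = 0. Positive root: t = (4.509 + √(4.509² + 2·1.62·11.0)) / 1.62 = (4.509 + 7.482) / 1.62 = 7.402 s.
Vertical velocity at impact: v_y = v_y0 − g t = 4.509 − 1.62 × 7.402 = −7.482 m/s.
Speed: |v| = √(vₓ² + v_y²) = √(20.51² + 7.482²) = 21.83 m/s.

21.8 m/s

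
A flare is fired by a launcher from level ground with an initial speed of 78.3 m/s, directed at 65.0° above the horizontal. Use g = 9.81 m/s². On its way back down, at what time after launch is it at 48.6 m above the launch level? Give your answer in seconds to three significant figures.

13.7 s

vₓ = 78.30 cos 65.0° = 33.09 m/s; v_y0 = 78.30 sin 65.0° = 70.96 m/s.
Require v_y0 t − ½ g t² = 48.6, i.e. 4.905 t² − 70.96 t + 48.6 = 0.
t = [70.96 ± √(70.96² − 2·9.81·48.6)] / 9.81 = (70.96 ± 63.89) / 9.81, so t = 0.7208 s or t = 13.75 s.
The descending-branch root is 13.75 s.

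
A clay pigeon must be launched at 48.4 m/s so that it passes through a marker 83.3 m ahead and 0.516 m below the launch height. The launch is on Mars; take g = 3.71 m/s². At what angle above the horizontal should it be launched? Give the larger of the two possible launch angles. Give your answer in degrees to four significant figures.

Trajectory: y = x tanθ − g x² (1 + tan²θ)/(2v₀²). With x = 83.3, y = −0.516, v₀ = 48.4, g = 3.71:
5.495 tan²θ − 83.3 tanθ + (4.979) = 0.
tanθ = [83.3 ± √(83.3² − 4 × 5.495 × (4.979))] / (2 × 5.495) = (83.3 ± 82.64) / 10.99, giving tanθ = 0.06001 or 15.10.
θ = 3.434° or 86.21°; the larger is 86.21°.

86.21°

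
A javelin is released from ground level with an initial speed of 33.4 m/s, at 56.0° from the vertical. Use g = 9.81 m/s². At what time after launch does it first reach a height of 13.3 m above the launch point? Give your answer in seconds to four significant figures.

Resolve: vₓ = 33.40 sin 56.0° = 27.69 m/s and v_y0 = 33.40 cos 56.0° = 18.68 m/s.
Height y(t) = 18.68 t − 4.905 t² = 13.3 gives 4.905 t² − 18.68 t + 13.3 = 0.
Quadratic formula: t = (18.68 ± √87.886) / 9.81 = (18.68 ± 9.375) / 9.81 → t = 0.9482 s or 2.860 s.
The first (ascending) time is 0.9482 s.

0.9482 s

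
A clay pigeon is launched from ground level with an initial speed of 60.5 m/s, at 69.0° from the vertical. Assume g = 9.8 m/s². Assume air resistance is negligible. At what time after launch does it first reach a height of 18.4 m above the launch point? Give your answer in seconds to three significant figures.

vₓ = 60.50 sin 69.0° = 56.48 m/s; v_y0 = 60.50 cos 69.0° = 21.68 m/s.
Set y = v_y0 t − ½ g t² = 18.4: 4.900 t² − 21.68 t + 18.4 = 0.
t = [21.68 ± √(21.68² − 2·9.80·18.4)] / 9.80 = (21.68 ± 10.46) / 9.80, so t = 1.145 s or t = 3.280 s.
The first (ascending) time is 1.145 s.

1.14 s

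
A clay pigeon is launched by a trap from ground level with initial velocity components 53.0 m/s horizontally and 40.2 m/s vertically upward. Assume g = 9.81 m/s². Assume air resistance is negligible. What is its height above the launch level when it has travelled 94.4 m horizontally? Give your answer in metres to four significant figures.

x = vₓ t ⇒ t = 94.4/53.00 = 1.781 s.
Height: y = v_y0 t − ½ g t² = 40.20 × 1.781 − 4.905 × 1.781² = 71.60 − 15.56 = 56.04 m.

56.04 m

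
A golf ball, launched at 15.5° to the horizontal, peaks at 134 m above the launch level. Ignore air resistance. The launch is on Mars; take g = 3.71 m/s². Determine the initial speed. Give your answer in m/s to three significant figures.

118 m/s

At the peak v_y = 0, so v_y0 = √(2gH) = √(2 × 3.71 × 134) = 31.53 m/s.
v_y0 = v₀ sin θ ⇒ v₀ = 31.53 / sin 15.5° = 118.0 m/s.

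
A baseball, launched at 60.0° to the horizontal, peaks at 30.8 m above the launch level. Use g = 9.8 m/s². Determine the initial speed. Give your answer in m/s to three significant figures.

28.4 m/s

At the peak v_y = 0, so v_y0 = √(2gH) = √(2 × 9.80 × 30.8) = 24.57 m/s.
v_y0 = v₀ sin θ ⇒ v₀ = 24.57 / sin 60.0° = 28.37 m/s.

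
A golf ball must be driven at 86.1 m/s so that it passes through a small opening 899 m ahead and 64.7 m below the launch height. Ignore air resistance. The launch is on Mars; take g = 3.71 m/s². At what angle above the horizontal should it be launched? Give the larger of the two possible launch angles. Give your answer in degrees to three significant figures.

Trajectory: y = x tanθ − g x² (1 + tan²θ)/(2v₀²). With x = 899, y = −64.7, v₀ = 86.1, g = 3.71:
202.2 tan²θ − 899 tanθ + (137.5) = 0.
tanθ = [899 ± √(899² − 4 × 202.2 × (137.5))] / (2 × 202.2) = (899 ± 834.8) / 404.5, giving tanθ = 0.1586 or 4.287.
θ = 9.015° or 76.87°; the larger is 76.87°.

76.9°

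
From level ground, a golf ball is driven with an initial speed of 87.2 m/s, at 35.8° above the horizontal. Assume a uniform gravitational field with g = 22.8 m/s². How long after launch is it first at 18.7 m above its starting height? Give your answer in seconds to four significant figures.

0.4029 s

Components: vₓ = 87.20 cos 35.8° = 70.72 m/s, v_y0 = 87.20 sin 35.8° = 51.01 m/s.
Height y(t) = 51.01 t − 11.40 t² = 18.7 gives 11.40 t² − 51.01 t + 18.7 = 0.
t = [51.01 ± √(51.01² − 2·22.8·18.7)] / 22.8 = (51.01 ± 41.82) / 22.8, so t = 0.4029 s or t = 4.072 s.
The first (ascending) time is 0.4029 s.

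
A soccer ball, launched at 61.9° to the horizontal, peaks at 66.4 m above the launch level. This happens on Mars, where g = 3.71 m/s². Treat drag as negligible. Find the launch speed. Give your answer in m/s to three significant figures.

25.2 m/s

At the peak v_y = 0, so v_y0 = √(2gH) = √(2 × 3.71 × 66.4) = 22.20 m/s.
v_y0 = v₀ sin θ ⇒ v₀ = 22.20 / sin 61.9° = 25.16 m/s.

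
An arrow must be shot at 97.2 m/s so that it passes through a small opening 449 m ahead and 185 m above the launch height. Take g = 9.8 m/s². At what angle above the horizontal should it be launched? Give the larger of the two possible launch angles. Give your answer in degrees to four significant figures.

Trajectory: y = x tanθ − g x² (1 + tan²θ)/(2v₀²). With x = 449, y = 185, v₀ = 97.2, g = 9.80:
104.6 tan²θ − 449 tanθ + (289.6) = 0.
tanθ = [449 ± √(449² − 4 × 104.6 × (289.6))] / (2 × 104.6) = (449 ± 283.7) / 209.1, giving tanθ = 0.7904 or 3.504.
θ = 38.32° or 74.07°; the larger is 74.07°.

74.07°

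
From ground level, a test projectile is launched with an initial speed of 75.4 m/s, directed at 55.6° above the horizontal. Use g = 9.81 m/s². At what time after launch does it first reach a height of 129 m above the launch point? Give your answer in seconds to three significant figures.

Horizontal component vₓ = 75.40 cos 55.6° = 42.60 m/s; vertical v_y0 = 75.40 sin 55.6° = 62.21 m/s.
Height y(t) = 62.21 t − 4.905 t² = 129 gives 4.905 t² − 62.21 t + 129 = 0.
Quadratic formula: t = (62.21 ± √1339.5) / 9.81 = (62.21 ± 36.60) / 9.81 → t = 2.611 s or 10.07 s.
The first (ascending) time is 2.611 s.

2.61 s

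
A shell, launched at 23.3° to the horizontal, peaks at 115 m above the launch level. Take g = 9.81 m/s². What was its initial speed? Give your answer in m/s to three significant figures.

At the peak v_y = 0, so v_y0 = √(2gH) = √(2 × 9.81 × 115) = 47.50 m/s.
v_y0 = v₀ sin θ ⇒ v₀ = 47.50 / sin 23.3° = 120.1 m/s.

120 m/s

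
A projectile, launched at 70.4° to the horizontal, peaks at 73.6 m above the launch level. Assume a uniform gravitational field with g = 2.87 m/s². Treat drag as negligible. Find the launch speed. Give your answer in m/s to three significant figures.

21.8 m/s

At the peak v_y = 0, so v_y0 = √(2gH) = √(2 × 2.87 × 73.6) = 20.55 m/s.
v_y0 = v₀ sin θ ⇒ v₀ = 20.55 / sin 70.4° = 21.82 m/s.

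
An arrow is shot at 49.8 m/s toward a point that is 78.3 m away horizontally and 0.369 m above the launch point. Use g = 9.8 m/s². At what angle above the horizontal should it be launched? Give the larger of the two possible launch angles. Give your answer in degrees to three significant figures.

Trajectory: y = x tanθ − g x² (1 + tan²θ)/(2v₀²). With x = 78.3, y = 0.369, v₀ = 49.8, g = 9.80:
12.11 tan²θ − 78.3 tanθ + (12.48) = 0.
tanθ = [78.3 ± √(78.3² − 4 × 12.11 × (12.48))] / (2 × 12.11) = (78.3 ± 74.34) / 24.23, giving tanθ = 0.1636 or 6.300.
θ = 9.289° or 80.98°; the larger is 80.98°.

81.0°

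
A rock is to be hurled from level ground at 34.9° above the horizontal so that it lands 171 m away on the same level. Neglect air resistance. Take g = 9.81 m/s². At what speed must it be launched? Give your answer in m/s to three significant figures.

On level ground R = v₀² sin 2θ / g ⇒ v₀ = √(gR / sin 2θ).
v₀ = √(9.81 × 171 / sin 69.80°) = √(1678 / 0.9385) = √1787.5 = 42.28 m/s.

42.3 m/s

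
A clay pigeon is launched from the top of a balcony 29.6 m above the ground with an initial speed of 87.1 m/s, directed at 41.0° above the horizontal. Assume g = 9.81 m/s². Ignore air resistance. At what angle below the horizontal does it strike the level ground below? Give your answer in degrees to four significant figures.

43.33°

Horizontal component vₓ = 87.10 cos 41.0° = 65.74 m/s; vertical v_y0 = 87.10 sin 41.0° = 57.14 m/s.
With up positive and y = 0 at the ground: y(t) = 29.6 + (57.14) t − 4.905 t². Setting y = 0 and taking the positive root: t = [57.14 + √(57.14² + 2·9.81·29.6)] / 9.81 = (57.14 + 62.02) / 9.81 = 12.15 s.
At impact: v_y = v_y0 − g t = −62.02 m/s; vₓ = 65.74 m/s.
Angle below horizontal: arctan(|v_y|/vₓ) = arctan(62.02/65.74) = 43.33°.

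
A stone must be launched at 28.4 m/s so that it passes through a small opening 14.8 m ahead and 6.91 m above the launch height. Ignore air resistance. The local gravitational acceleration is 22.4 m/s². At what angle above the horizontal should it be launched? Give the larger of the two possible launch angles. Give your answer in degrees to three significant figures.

76.2°

Trajectory: y = x tanθ − g x² (1 + tan²θ)/(2v₀²). With x = 14.8, y = 6.91, v₀ = 28.4, g = 22.4:
3.042 tan²θ − 14.8 tanθ + (9.952) = 0.
tanθ = [14.8 ± √(14.8² − 4 × 3.042 × (9.952))] / (2 × 3.042) = (14.8 ± 9.898) / 6.083, giving tanθ = 0.8059 or 4.060.
θ = 38.86° or 76.16°; the larger is 76.16°.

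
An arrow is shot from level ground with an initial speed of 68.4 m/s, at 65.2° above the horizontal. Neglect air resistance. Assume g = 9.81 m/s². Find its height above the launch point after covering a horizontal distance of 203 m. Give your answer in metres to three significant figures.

194 m

Components: vₓ = 68.40 cos 65.2° = 28.69 m/s, v_y0 = 68.40 sin 65.2° = 62.09 m/s.
Time to reach x = 203 m: t = x/vₓ = 203/28.69 = 7.076 s.
Height: y = v_y0 t − ½ g t² = 62.09 × 7.076 − 4.905 × 7.076² = 439.3 − 245.6 = 193.8 m.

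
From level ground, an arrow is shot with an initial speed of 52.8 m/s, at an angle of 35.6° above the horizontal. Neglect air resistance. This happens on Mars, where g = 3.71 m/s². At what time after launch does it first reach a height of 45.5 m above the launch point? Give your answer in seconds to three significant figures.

Components: vₓ = 52.80 cos 35.6° = 42.93 m/s, v_y0 = 52.80 sin 35.6° = 30.74 m/s.
Height y(t) = 30.74 t − 1.855 t² = 45.5 gives 1.855 t² − 30.74 t + 45.5 = 0.
Quadratic formula: t = (30.74 ± √607.10) / 3.71 = (30.74 ± 24.64) / 3.71 → t = 1.643 s or 14.93 s.
The first (ascending) time is 1.643 s.

1.64 s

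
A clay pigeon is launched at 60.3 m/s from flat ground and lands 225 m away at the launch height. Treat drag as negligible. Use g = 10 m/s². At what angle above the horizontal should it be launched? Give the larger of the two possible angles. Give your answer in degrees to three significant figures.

R = v₀² sin 2θ / g gives sin 2θ = gR/v₀² = 10.0·225/60.3² = 0.6188.
2θ = 38.23° or 180° − 38.23° = 141.8°, so θ = 19.11° or 70.89°.
The larger angle is 70.89°.

70.9°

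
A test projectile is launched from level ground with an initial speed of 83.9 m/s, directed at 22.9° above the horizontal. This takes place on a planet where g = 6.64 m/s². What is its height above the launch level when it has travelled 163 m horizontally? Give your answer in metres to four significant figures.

Components: vₓ = 83.90 cos 22.9° = 77.29 m/s, v_y0 = 83.90 sin 22.9° = 32.65 m/s.
At x = 163 m, t = x/vₓ = 163/77.29 = 2.109 s.
Height: y = v_y0 t − ½ g t² = 32.65 × 2.109 − 3.320 × 2.109² = 68.85 − 14.77 = 54.09 m.

54.09 m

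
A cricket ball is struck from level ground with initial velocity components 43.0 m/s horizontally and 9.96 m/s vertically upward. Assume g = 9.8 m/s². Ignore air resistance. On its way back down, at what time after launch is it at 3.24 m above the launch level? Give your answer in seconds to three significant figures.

1.63 s

Require v_y0 t − ½ g t² = 3.24, i.e. 4.900 t² − 9.960 t + 3.24 = 0.
Quadratic formula: t = (9.960 ± √35.698) / 9.80 = (9.960 ± 5.975) / 9.80 → t = 0.4067 s or 1.626 s.
The descending-branch root is 1.626 s.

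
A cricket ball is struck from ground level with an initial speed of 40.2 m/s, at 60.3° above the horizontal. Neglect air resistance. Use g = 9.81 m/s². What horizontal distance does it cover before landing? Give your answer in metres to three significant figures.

vₓ = 40.20 cos 60.3° = 19.92 m/s; v_y0 = 40.20 sin 60.3° = 34.92 m/s.
Flight time T = 2 v_y0 / g = 7.119 s.
Range: R = vₓ T = 19.92 × 7.119 = 141.8 m.

142 m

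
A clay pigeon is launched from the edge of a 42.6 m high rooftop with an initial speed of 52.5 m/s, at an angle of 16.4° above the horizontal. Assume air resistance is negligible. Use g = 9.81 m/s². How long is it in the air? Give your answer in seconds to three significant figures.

Resolve: vₓ = 52.50 cos 16.4° = 50.36 m/s and v_y0 = 52.50 sin 16.4° = 14.82 m/s.
With up positive and y = 0 at the ground: y(t) = 42.6 + (14.82) t − 4.905 t². Setting y = 0 and taking the positive root: t = [14.82 + √(14.82² + 2·9.81·42.6)] / 9.81 = (14.82 + 32.49) / 9.81 = 4.823 s.

4.82 s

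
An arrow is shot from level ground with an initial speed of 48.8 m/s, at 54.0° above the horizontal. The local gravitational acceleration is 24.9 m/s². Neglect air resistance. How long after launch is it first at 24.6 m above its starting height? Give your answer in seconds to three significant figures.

Horizontal component vₓ = 48.80 cos 54.0° = 28.68 m/s; vertical v_y0 = 48.80 sin 54.0° = 39.48 m/s.
Height y(t) = 39.48 t − 12.45 t² = 24.6 gives 12.45 t² − 39.48 t + 24.6 = 0.
Quadratic formula: t = (39.48 ± √333.59) / 24.9 = (39.48 ± 18.26) / 24.9 → t = 0.8520 s or 2.319 s.
The first (ascending) time is 0.8520 s.

0.852 s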